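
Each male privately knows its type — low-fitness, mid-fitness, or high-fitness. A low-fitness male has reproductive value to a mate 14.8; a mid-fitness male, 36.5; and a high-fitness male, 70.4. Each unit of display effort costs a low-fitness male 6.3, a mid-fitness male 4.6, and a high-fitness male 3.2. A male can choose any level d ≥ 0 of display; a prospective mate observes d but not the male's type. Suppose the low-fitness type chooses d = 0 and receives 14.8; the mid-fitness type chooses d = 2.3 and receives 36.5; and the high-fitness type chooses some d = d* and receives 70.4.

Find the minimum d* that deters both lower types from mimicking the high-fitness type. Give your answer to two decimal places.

Mid-fitness type (on-path payoff 36.5 − 4.6×2.3 = 25.92) won't mimic when 25.92 ≥ 70.4 − 4.6·d*, i.e. d* ≥ 9.67.
Low-fitness type (on-path payoff 14.8) won't mimic when 14.8 ≥ 70.4 − 6.3·d*, i.e. d* ≥ 8.83.
Both must hold, so d* = max(8.83, 9.67) = 9.67. The mid-fitness type's constraint binds.

9.67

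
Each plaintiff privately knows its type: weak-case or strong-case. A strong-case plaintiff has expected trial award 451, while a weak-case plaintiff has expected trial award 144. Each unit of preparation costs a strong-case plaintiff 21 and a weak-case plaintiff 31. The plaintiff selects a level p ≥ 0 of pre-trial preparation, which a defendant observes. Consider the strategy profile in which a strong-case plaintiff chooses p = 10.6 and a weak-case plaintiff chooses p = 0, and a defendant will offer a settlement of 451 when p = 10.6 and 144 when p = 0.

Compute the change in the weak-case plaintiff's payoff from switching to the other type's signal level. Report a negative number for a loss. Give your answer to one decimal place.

-21.6

Playing p = 0 the weak-case plaintiff receives 144.
Deviating to p = 10.6 brings payment 451 at cost 31 × 10.6 = 328.6, netting 122.4.
Gain from deviating: 122.4 − 144 = -21.6.
The gain is negative, so the weak-case type's incentive-compatibility constraint is satisfied.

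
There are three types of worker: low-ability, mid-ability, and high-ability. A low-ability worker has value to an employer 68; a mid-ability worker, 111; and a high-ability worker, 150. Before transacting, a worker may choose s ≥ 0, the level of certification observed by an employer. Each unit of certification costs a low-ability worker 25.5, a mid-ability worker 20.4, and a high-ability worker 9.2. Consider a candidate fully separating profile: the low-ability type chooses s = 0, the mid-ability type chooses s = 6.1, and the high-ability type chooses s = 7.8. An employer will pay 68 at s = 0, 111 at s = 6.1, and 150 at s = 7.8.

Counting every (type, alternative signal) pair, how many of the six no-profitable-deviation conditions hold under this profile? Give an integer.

Mid-ability (own payoff 111 − 20.4×6.1 = -13.44): to s=0 gives 68 → profitable ✗; to s=7.8 gives 150 − 20.4×7.8 = -9.12 → profitable ✗.
Low-ability (own payoff 68): to s=6.1 gives 111 − 25.5×6.1 = -44.55 → no gain ✓; to s=7.8 gives 150 − 25.5×7.8 = -48.9 → no gain ✓.
High-ability (own payoff 150 − 9.2×7.8 = 78.24): to s=0 gives 68 → no gain ✓; to s=6.1 gives 111 − 9.2×6.1 = 54.88 → no gain ✓.
4 of the 6 constraints hold; not an equilibrium.

4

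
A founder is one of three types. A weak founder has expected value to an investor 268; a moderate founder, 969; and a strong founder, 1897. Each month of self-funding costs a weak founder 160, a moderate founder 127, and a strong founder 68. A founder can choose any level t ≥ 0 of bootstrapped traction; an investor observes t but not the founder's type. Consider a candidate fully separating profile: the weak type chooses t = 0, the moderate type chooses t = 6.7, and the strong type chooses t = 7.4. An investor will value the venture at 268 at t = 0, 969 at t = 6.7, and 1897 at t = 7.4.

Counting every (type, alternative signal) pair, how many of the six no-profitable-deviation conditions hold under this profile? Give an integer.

Weak (own payoff 268): to t=6.7 gives 969 − 160×6.7 = -103 → no gain ✓; to t=7.4 gives 1897 − 160×7.4 = 713 → profitable ✗.
Strong (own payoff 1897 − 68×7.4 = 1393.8): to t=0 gives 268 → no gain ✓; to t=6.7 gives 969 − 68×6.7 = 513.4 → no gain ✓.
Moderate (own payoff 969 − 127×6.7 = 118.1): to t=0 gives 268 → profitable ✗; to t=7.4 gives 1897 − 127×7.4 = 957.2 → profitable ✗.
3 of the 6 constraints hold; not an equilibrium.

3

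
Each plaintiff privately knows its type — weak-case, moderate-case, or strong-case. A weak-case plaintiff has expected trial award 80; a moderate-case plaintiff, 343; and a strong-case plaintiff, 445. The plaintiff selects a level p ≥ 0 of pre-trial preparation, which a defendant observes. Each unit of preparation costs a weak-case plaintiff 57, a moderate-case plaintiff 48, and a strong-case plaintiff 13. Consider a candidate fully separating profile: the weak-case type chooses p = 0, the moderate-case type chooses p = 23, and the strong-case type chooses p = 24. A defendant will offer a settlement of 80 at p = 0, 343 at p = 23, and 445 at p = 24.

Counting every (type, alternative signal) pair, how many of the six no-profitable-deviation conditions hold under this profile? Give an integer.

Weak-case (own payoff 80): to p=23 gives 343 − 57×23 = -968 → no gain ✓; to p=24 gives 445 − 57×24 = -923 → no gain ✓.
Strong-case (own payoff 445 − 13×24 = 133): to p=0 gives 80 → no gain ✓; to p=23 gives 343 − 13×23 = 44 → no gain ✓.
Moderate-case (own payoff 343 − 48×23 = -761): to p=0 gives 80 → profitable ✗; to p=24 gives 445 − 48×24 = -707 → profitable ✗.
4 of the 6 constraints hold; not an equilibrium.

4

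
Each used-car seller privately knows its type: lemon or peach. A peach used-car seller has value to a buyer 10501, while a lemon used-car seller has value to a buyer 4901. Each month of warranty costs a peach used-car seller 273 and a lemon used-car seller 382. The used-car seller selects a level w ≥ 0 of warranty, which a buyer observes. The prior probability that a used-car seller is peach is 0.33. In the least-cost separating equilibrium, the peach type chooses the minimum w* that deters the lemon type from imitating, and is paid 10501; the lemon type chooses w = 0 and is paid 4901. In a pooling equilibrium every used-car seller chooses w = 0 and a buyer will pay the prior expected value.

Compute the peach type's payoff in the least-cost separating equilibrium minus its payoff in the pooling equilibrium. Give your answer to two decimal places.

Least-cost separating signal: w* solves 4901 = 10501 − 382·w*, so w* = (10501 − 4901)/382 ≈ 14.6597.
Peach type's separating payoff: 10501 − 273 × w* = 10501 − 273 × (10501 − 4901)/382 = 10501 − 1528800/382 ≈ 6498.9058.
Pooling payoff: 0.33 × 10501 + 0.67 × 4901 = 6749.
Difference: 6498.9058 − 6749 = -250.0942, i.e. -250.09 to two decimal places.
The peach type would prefer the pooling outcome.

-250.09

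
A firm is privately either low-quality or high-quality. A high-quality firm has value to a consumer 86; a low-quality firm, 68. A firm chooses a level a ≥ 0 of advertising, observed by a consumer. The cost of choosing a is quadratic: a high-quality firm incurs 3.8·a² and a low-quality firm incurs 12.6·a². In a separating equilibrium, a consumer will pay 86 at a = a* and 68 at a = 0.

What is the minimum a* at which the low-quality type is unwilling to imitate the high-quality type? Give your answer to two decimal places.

1.20

The low-quality type at a = 0 receives 68; imitating at a* yields 86 − 12.6·a*².
Indifference: 68 = 86 − 12.6·a*², so a*² = (86 − 68) / 12.6 ≈ 1.4286.
a* = √1.4286 ≈ 1.20.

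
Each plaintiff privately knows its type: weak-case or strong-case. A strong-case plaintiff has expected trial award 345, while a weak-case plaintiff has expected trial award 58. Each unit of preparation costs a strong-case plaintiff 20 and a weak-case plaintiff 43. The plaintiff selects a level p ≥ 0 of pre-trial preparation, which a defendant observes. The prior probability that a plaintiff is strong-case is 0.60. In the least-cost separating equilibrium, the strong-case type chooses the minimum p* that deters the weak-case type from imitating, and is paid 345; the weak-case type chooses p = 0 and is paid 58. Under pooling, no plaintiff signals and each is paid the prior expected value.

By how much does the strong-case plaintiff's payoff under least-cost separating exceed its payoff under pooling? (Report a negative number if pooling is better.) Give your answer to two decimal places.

Least-cost separating signal: p* solves 58 = 345 − 43·p*, so p* = (345 − 58)/43 ≈ 6.6744.
Strong-case type's separating payoff: 345 − 20 × p* = 345 − 20 × (345 − 58)/43 = 345 − 5740/43 ≈ 211.5116.
Pooling payoff: 0.60 × 345 + 0.40 × 58 = 230.2.
Difference: 211.5116 − 230.2 = -18.6884, i.e. -18.69 to two decimal places.
The strong-case type would prefer the pooling outcome.

-18.69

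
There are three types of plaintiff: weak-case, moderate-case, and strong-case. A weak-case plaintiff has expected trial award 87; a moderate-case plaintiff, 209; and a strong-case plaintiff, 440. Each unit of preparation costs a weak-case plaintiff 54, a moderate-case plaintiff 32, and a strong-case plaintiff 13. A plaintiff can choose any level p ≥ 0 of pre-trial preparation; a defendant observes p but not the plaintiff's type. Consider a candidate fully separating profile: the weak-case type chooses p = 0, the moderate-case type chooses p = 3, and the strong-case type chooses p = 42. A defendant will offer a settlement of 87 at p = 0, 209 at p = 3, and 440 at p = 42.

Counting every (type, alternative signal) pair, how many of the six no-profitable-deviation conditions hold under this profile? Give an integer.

Moderate-case (own payoff 209 − 32×3 = 113): to p=0 gives 87 → no gain ✓; to p=42 gives 440 − 32×42 = -904 → no gain ✓.
Weak-case (own payoff 87): to p=3 gives 209 − 54×3 = 47 → no gain ✓; to p=42 gives 440 − 54×42 = -1828 → no gain ✓.
Strong-case (own payoff 440 − 13×42 = -106): to p=0 gives 87 → profitable ✗; to p=3 gives 209 − 13×3 = 170 → profitable ✗.
4 of the 6 constraints hold; not an equilibrium.

4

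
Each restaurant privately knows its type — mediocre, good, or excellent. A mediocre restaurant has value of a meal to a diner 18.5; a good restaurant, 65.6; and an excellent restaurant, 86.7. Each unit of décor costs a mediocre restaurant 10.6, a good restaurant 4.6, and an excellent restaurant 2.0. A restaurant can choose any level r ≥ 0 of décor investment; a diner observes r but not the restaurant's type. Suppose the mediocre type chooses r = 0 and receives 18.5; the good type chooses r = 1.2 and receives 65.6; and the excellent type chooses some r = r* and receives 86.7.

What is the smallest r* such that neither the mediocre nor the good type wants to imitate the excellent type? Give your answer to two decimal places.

Mediocre type (on-path payoff 18.5) won't mimic when 18.5 ≥ 86.7 − 10.6·r*, i.e. r* ≥ 6.43.
Good type (on-path payoff 65.6 − 4.6×1.2 = 60.08) won't mimic when 60.08 ≥ 86.7 − 4.6·r*, i.e. r* ≥ 5.79.
Both must hold, so r* = max(6.43, 5.79) = 6.43. The mediocre type's constraint binds.

6.43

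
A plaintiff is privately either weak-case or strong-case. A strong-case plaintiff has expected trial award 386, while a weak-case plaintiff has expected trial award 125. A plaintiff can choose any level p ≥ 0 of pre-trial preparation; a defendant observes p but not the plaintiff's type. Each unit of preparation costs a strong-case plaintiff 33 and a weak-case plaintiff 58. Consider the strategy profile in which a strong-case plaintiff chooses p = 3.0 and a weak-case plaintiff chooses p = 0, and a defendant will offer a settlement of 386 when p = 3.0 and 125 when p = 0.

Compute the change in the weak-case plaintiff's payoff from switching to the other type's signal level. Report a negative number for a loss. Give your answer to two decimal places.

Playing p = 0 the weak-case plaintiff receives 125.
Deviating to p = 3.0 brings payment 386 at cost 58 × 3.0 = 174, netting 212.
Gain from deviating: 212 − 125 = 87.00.
The gain is positive, so the weak-case type's incentive-compatibility constraint is violated — this profile is not a separating equilibrium.

87.00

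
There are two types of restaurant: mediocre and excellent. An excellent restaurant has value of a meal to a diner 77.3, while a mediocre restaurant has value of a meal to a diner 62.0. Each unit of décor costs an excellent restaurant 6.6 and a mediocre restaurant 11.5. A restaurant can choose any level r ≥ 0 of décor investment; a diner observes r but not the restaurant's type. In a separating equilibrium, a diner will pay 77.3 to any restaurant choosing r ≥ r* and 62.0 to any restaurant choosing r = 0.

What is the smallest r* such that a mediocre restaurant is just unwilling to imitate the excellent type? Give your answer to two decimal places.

1.33

A mediocre restaurant choosing r = 0 receives 62.0.
Imitating at r* instead would pay 77.3 at cost 11.5·r*, netting 77.3 − 11.5·r*.
Indifference: 62.0 = 77.3 − 11.5·r*, so r* = (77.3 − 62.0) / 11.5 ≈ 1.33.
This is the mediocre type's binding incentive-compatibility constraint; any r ≥ 1.33 sustains separation on that side.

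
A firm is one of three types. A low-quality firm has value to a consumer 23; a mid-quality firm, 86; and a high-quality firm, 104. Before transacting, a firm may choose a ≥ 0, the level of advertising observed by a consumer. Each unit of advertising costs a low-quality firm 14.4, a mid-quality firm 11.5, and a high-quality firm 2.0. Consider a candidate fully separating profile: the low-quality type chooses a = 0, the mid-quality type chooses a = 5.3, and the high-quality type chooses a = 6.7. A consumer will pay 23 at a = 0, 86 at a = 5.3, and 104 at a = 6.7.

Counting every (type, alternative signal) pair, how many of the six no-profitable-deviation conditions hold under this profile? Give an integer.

5

Low-quality (own payoff 23): to a=5.3 gives 86 − 14.4×5.3 = 9.68 → no gain ✓; to a=6.7 gives 104 − 14.4×6.7 = 7.52 → no gain ✓.
High-quality (own payoff 104 − 2.0×6.7 = 90.6): to a=0 gives 23 → no gain ✓; to a=5.3 gives 86 − 2.0×5.3 = 75.4 → no gain ✓.
Mid-quality (own payoff 86 − 11.5×5.3 = 25.05): to a=0 gives 23 → no gain ✓; to a=6.7 gives 104 − 11.5×6.7 = 26.95 → profitable ✗.
5 of the 6 constraints hold; not an equilibrium.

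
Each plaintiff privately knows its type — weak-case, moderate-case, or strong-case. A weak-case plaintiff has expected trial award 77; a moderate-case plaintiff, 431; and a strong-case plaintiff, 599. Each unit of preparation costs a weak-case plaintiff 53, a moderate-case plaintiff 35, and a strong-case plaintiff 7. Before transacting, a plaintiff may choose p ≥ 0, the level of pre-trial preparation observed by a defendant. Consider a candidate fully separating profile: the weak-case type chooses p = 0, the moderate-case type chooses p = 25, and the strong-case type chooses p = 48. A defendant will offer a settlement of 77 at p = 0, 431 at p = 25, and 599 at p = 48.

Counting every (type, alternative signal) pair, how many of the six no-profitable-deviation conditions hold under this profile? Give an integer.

Weak-case (own payoff 77): to p=25 gives 431 − 53×25 = -894 → no gain ✓; to p=48 gives 599 − 53×48 = -1945 → no gain ✓.
Moderate-case (own payoff 431 − 35×25 = -444): to p=0 gives 77 → profitable ✗; to p=48 gives 599 − 35×48 = -1081 → no gain ✓.
Strong-case (own payoff 599 − 7×48 = 263): to p=0 gives 77 → no gain ✓; to p=25 gives 431 − 7×25 = 256 → no gain ✓.
5 of the 6 constraints hold; not an equilibrium.

5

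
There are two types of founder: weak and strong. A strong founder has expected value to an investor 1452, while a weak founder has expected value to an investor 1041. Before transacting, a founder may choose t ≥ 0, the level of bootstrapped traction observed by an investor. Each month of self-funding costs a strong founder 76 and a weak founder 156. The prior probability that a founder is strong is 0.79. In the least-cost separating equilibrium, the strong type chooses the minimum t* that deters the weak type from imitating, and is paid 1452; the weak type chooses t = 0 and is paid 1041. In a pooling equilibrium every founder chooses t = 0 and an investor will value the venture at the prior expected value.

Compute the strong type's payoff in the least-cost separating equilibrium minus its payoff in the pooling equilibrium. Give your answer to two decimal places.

Least-cost separating signal: t* solves 1041 = 1452 − 156·t*, so t* = (1452 − 1041)/156 ≈ 2.6346.
Strong type's separating payoff: 1452 − 76 × t* = 1452 − 76 × (1452 − 1041)/156 = 1452 − 31236/156 ≈ 1251.7692.
Pooling payoff: 0.79 × 1452 + 0.21 × 1041 = 1365.69.
Difference: 1251.7692 − 1365.69 = -113.9208, i.e. -113.92 to two decimal places.
The strong type would prefer the pooling outcome.

-113.92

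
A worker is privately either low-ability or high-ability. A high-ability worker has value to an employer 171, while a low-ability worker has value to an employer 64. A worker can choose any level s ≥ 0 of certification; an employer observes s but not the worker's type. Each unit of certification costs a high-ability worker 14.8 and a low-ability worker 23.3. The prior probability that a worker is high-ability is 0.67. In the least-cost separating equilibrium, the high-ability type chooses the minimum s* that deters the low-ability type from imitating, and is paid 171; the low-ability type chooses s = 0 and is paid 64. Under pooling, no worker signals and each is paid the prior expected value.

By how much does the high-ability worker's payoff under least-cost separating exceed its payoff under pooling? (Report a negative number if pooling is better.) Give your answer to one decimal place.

-32.7

Least-cost separating signal: s* solves 64 = 171 − 23.3·s*, so s* = (171 − 64)/23.3 ≈ 4.5923.
High-ability type's separating payoff: 171 − 14.8 × s* = 171 − 14.8 × (171 − 64)/23.3 = 171 − 1583.6/23.3 ≈ 103.034.
Pooling payoff: 0.67 × 171 + 0.33 × 64 = 135.69.
Difference: 103.034 − 135.69 = -32.656, i.e. -32.7 to one decimal place.
The high-ability type would prefer the pooling outcome.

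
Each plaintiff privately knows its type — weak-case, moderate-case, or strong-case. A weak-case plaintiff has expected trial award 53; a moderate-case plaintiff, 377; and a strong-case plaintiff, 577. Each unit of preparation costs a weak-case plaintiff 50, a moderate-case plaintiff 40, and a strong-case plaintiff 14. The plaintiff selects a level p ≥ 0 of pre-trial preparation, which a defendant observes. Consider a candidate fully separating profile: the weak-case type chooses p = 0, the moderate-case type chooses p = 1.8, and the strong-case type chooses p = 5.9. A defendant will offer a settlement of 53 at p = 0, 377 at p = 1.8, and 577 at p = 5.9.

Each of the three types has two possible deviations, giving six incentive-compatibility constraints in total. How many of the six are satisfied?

Moderate-case (own payoff 377 − 40×1.8 = 305): to p=0 gives 53 → no gain ✓; to p=5.9 gives 577 − 40×5.9 = 341 → profitable ✗.
Weak-case (own payoff 53): to p=1.8 gives 377 − 50×1.8 = 287 → profitable ✗; to p=5.9 gives 577 − 50×5.9 = 282 → profitable ✗.
Strong-case (own payoff 577 − 14×5.9 = 494.4): to p=0 gives 53 → no gain ✓; to p=1.8 gives 377 − 14×1.8 = 351.8 → no gain ✓.
3 of the 6 constraints hold; not an equilibrium.

3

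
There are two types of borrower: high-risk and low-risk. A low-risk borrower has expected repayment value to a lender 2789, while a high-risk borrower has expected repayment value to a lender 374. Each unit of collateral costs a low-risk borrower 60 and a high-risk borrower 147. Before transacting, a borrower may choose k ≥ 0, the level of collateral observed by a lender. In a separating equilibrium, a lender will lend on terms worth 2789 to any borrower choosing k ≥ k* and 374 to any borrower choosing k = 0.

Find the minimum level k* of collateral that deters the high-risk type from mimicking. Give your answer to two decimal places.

A high-risk borrower choosing k = 0 receives 374.
Imitating at k* instead would pay 2789 at cost 147·k*, netting 2789 − 147·k*.
Indifference: 374 = 2789 − 147·k*, so k* = (2789 − 374) / 147 ≈ 16.43.
This is the high-risk type's binding incentive-compatibility constraint; any k ≥ 16.43 sustains separation on that side.

16.43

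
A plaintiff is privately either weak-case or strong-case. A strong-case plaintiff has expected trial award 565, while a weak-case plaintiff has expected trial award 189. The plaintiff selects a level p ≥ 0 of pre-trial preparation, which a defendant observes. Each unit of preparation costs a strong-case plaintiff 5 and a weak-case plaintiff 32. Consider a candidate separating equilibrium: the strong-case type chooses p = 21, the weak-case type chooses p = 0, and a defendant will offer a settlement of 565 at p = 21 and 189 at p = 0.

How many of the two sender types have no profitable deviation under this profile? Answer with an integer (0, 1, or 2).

Weak-case type: stay at 0 → 189; mimic → 565 − 32 × 21 = -107. IC holds (189 ≥ -107).
Strong-case type: signal → 565 − 5 × 21 = 460; deviate to 0 → 189. IC holds (460 ≥ 189).
2 of 2 constraints hold, so this is a separating equilibrium.

2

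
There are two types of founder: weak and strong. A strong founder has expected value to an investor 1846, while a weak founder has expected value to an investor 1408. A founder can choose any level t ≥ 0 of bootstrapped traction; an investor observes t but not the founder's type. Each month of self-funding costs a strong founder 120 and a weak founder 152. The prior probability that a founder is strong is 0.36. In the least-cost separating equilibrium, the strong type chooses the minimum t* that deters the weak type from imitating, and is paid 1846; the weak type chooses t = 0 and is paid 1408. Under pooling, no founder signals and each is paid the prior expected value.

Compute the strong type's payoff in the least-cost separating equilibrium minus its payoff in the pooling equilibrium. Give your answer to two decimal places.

-65.47

Least-cost separating signal: t* solves 1408 = 1846 − 152·t*, so t* = (1846 − 1408)/152 ≈ 2.8816.
Strong type's separating payoff: 1846 − 120 × t* = 1846 − 120 × (1846 − 1408)/152 = 1846 − 52560/152 ≈ 1500.2105.
Pooling payoff: 0.36 × 1846 + 0.64 × 1408 = 1565.68.
Difference: 1500.2105 − 1565.68 = -65.4695, i.e. -65.47 to two decimal places.
The strong type would prefer the pooling outcome.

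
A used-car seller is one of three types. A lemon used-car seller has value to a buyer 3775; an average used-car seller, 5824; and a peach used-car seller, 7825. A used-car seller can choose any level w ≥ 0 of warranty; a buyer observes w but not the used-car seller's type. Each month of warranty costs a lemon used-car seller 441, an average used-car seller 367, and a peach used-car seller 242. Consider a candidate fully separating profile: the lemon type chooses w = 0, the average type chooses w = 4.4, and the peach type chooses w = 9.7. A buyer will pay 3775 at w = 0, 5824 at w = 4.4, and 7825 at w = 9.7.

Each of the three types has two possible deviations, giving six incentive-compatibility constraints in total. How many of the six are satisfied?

Peach (own payoff 7825 − 242×9.7 = 5477.6): to w=0 gives 3775 → no gain ✓; to w=4.4 gives 5824 − 242×4.4 = 4759.2 → no gain ✓.
Average (own payoff 5824 − 367×4.4 = 4209.2): to w=0 gives 3775 → no gain ✓; to w=9.7 gives 7825 − 367×9.7 = 4265.1 → profitable ✗.
Lemon (own payoff 3775): to w=4.4 gives 5824 − 441×4.4 = 3883.6 → profitable ✗; to w=9.7 gives 7825 − 441×9.7 = 3547.3 → no gain ✓.
4 of the 6 constraints hold; not an equilibrium.

4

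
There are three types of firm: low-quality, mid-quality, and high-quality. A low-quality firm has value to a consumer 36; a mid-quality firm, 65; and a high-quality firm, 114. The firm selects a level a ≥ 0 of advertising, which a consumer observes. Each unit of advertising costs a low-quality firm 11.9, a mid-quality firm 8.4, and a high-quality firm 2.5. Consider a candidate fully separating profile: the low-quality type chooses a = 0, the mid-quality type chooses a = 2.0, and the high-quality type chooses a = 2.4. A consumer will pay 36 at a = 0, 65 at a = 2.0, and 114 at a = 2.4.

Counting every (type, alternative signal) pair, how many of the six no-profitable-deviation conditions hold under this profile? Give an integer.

Low-quality (own payoff 36): to a=2.0 gives 65 − 11.9×2.0 = 41.2 → profitable ✗; to a=2.4 gives 114 − 11.9×2.4 = 85.44 → profitable ✗.
Mid-quality (own payoff 65 − 8.4×2.0 = 48.2): to a=0 gives 36 → no gain ✓; to a=2.4 gives 114 − 8.4×2.4 = 93.84 → profitable ✗.
High-quality (own payoff 114 − 2.5×2.4 = 108): to a=0 gives 36 → no gain ✓; to a=2.0 gives 65 − 2.5×2.0 = 60 → no gain ✓.
3 of the 6 constraints hold; not an equilibrium.

3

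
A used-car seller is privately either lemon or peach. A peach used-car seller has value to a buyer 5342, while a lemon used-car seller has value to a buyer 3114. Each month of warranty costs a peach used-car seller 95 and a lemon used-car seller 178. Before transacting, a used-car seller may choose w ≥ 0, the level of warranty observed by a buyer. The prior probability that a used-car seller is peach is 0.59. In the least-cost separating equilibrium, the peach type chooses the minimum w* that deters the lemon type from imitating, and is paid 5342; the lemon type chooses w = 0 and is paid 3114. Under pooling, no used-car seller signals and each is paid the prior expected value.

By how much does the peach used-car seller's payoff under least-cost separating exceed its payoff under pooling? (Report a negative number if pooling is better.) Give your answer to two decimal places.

Least-cost separating signal: w* solves 3114 = 5342 − 178·w*, so w* = (5342 − 3114)/178 ≈ 12.5169.
Peach type's separating payoff: 5342 − 95 × w* = 5342 − 95 × (5342 − 3114)/178 = 5342 − 211660/178 ≈ 4152.8989.
Pooling payoff: 0.59 × 5342 + 0.41 × 3114 = 4428.52.
Difference: 4152.8989 − 4428.52 = -275.6211, i.e. -275.62 to two decimal places.
The peach type would prefer the pooling outcome.

-275.62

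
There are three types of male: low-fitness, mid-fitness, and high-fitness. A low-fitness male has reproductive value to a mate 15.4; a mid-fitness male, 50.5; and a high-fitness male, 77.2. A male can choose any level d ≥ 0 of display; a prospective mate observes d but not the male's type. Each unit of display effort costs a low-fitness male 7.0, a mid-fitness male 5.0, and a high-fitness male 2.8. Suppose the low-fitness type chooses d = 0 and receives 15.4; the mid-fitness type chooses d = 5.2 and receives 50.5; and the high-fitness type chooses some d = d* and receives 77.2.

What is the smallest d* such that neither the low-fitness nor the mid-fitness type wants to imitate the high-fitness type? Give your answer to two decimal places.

Low-fitness type (on-path payoff 15.4) won't mimic when 15.4 ≥ 77.2 − 7.0·d*, i.e. d* ≥ 8.83.
Mid-fitness type (on-path payoff 50.5 − 5.0×5.2 = 24.5) won't mimic when 24.5 ≥ 77.2 − 5.0·d*, i.e. d* ≥ 10.54.
Both must hold, so d* = max(8.83, 10.54) = 10.54. The mid-fitness type's constraint binds.

10.54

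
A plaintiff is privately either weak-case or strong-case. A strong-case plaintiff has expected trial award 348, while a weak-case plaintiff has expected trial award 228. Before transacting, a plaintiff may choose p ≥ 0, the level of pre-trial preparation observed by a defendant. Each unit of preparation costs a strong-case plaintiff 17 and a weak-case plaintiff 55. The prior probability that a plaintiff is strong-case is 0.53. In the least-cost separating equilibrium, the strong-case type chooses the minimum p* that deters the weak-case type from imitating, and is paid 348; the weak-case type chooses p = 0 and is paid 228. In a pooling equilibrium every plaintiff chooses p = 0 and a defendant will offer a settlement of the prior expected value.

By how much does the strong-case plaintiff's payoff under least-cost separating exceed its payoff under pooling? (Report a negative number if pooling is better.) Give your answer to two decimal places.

19.31

Least-cost separating signal: p* solves 228 = 348 − 55·p*, so p* = (348 − 228)/55 ≈ 2.1818.
Strong-case type's separating payoff: 348 − 17 × p* = 348 − 17 × (348 − 228)/55 = 348 − 2040/55 ≈ 310.9091.
Pooling payoff: 0.53 × 348 + 0.47 × 228 = 291.6.
Difference: 310.9091 − 291.6 = 19.3091, i.e. 19.31 to two decimal places.
The strong-case type prefers to separate.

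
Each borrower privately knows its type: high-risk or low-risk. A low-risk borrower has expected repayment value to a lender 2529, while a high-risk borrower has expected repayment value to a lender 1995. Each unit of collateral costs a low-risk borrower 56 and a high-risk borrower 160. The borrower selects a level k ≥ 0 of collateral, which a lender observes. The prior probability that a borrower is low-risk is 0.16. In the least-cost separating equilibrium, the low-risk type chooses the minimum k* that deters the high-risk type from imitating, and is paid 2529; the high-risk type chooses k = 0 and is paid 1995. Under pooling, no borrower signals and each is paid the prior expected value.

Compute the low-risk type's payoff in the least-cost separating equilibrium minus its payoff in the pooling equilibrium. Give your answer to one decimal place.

Least-cost separating signal: k* solves 1995 = 2529 − 160·k*, so k* = (2529 − 1995)/160 = 3.3375.
Low-risk type's separating payoff: 2529 − 56 × k* = 2529 − 56 × (2529 − 1995)/160 = 2529 − 29904/160 = 2342.1.
Pooling payoff: 0.16 × 2529 + 0.84 × 1995 = 2080.44.
Difference: 2342.1 − 2080.44 = 261.66, i.e. 261.7 to one decimal place.
The low-risk type prefers to separate.

261.7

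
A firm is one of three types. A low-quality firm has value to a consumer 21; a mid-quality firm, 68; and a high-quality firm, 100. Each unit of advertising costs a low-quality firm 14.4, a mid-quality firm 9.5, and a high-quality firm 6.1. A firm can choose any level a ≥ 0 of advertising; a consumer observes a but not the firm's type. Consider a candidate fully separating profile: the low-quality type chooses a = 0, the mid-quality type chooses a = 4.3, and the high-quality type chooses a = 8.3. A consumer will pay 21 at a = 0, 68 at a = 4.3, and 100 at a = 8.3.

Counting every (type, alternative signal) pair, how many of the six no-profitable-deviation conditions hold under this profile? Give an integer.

High-quality (own payoff 100 − 6.1×8.3 = 49.37): to a=0 gives 21 → no gain ✓; to a=4.3 gives 68 − 6.1×4.3 = 41.77 → no gain ✓.
Mid-quality (own payoff 68 − 9.5×4.3 = 27.15): to a=0 gives 21 → no gain ✓; to a=8.3 gives 100 − 9.5×8.3 = 21.15 → no gain ✓.
Low-quality (own payoff 21): to a=4.3 gives 68 − 14.4×4.3 = 6.08 → no gain ✓; to a=8.3 gives 100 − 14.4×8.3 = -19.52 → no gain ✓.
6 of the 6 constraints hold; this profile is a separating equilibrium.

6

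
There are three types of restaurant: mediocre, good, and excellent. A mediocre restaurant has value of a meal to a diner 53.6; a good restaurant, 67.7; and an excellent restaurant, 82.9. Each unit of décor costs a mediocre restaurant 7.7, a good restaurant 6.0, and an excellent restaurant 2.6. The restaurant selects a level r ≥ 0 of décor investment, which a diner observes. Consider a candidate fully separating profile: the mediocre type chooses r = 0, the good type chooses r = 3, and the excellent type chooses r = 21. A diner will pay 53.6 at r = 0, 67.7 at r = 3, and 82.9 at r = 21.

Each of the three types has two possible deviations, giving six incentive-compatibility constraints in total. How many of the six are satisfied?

Good (own payoff 67.7 − 6.0×3 = 49.7): to r=0 gives 53.6 → profitable ✗; to r=21 gives 82.9 − 6.0×21 = -43.1 → no gain ✓.
Mediocre (own payoff 53.6): to r=3 gives 67.7 − 7.7×3 = 44.6 → no gain ✓; to r=21 gives 82.9 − 7.7×21 = -78.8 → no gain ✓.
Excellent (own payoff 82.9 − 2.6×21 = 28.3): to r=0 gives 53.6 → profitable ✗; to r=3 gives 67.7 − 2.6×3 = 59.9 → profitable ✗.
3 of the 6 constraints hold; not an equilibrium.

3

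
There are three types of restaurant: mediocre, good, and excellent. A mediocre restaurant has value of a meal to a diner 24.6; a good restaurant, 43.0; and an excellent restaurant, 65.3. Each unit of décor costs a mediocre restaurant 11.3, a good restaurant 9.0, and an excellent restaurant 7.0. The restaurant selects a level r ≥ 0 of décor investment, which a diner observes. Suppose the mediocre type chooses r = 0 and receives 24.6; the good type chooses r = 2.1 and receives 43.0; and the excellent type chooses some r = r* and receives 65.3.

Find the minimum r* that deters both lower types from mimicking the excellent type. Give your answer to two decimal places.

Mediocre type (on-path payoff 24.6) won't mimic when 24.6 ≥ 65.3 − 11.3·r*, i.e. r* ≥ 3.60.
Good type (on-path payoff 43.0 − 9.0×2.1 = 24.1) won't mimic when 24.1 ≥ 65.3 − 9.0·r*, i.e. r* ≥ 4.58.
Both must hold, so r* = max(3.60, 4.58) = 4.58. The good type's constraint binds.

4.58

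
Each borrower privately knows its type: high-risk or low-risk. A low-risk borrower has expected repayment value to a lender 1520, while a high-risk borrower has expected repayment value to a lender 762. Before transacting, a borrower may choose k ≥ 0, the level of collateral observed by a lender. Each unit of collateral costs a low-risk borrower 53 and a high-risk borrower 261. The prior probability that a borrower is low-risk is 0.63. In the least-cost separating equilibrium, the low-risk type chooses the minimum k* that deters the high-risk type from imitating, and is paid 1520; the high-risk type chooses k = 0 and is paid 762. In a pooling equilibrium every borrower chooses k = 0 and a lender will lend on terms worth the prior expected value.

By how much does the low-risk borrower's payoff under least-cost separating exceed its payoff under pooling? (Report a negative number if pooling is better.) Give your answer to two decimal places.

126.54

Least-cost separating signal: k* solves 762 = 1520 − 261·k*, so k* = (1520 − 762)/261 ≈ 2.9042.
Low-risk type's separating payoff: 1520 − 53 × k* = 1520 − 53 × (1520 − 762)/261 = 1520 − 40174/261 ≈ 1366.0766.
Pooling payoff: 0.63 × 1520 + 0.37 × 762 = 1239.54.
Difference: 1366.0766 − 1239.54 = 126.5366, i.e. 126.54 to two decimal places.
The low-risk type prefers to separate.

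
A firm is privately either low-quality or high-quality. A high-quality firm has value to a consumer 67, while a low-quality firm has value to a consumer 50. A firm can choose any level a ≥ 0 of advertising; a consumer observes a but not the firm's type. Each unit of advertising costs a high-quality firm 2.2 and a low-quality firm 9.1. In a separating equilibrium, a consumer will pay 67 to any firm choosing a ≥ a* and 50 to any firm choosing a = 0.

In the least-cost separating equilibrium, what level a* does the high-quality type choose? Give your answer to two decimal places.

1.87

A low-quality firm choosing a = 0 receives 50.
Imitating at a* instead would pay 67 at cost 9.1·a*, netting 67 − 9.1·a*.
Indifference: 50 = 67 − 9.1·a*, so a* = (67 − 50) / 9.1 ≈ 1.87.
This is the low-quality type's binding incentive-compatibility constraint; any a ≥ 1.87 sustains separation on that side.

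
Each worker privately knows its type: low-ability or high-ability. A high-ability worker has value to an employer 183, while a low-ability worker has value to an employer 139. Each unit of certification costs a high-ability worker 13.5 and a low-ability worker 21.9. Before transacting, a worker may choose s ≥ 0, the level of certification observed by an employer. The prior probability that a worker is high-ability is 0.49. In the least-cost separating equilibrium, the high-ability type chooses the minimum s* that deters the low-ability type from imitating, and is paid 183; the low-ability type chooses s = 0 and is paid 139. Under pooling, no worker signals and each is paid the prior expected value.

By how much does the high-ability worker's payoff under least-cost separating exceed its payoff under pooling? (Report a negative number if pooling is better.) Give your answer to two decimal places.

-4.68

Least-cost separating signal: s* solves 139 = 183 − 21.9·s*, so s* = (183 − 139)/21.9 ≈ 2.0091.
High-ability type's separating payoff: 183 − 13.5 × s* = 183 − 13.5 × (183 − 139)/21.9 = 183 − 594/21.9 ≈ 155.8767.
Pooling payoff: 0.49 × 183 + 0.51 × 139 = 160.56.
Difference: 155.8767 − 160.56 = -4.6833, i.e. -4.68 to two decimal places.
The high-ability type would prefer the pooling outcome.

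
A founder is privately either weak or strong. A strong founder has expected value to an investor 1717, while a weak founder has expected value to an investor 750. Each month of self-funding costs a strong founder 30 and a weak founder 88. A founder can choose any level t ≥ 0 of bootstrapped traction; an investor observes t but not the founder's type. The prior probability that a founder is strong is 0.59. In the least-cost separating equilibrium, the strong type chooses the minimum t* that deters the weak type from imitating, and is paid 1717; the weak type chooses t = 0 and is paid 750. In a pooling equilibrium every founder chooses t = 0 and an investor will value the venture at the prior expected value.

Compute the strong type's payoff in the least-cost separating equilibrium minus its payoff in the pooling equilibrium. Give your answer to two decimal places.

Least-cost separating signal: t* solves 750 = 1717 − 88·t*, so t* = (1717 − 750)/88 ≈ 10.9886.
Strong type's separating payoff: 1717 − 30 × t* = 1717 − 30 × (1717 − 750)/88 = 1717 − 29010/88 ≈ 1387.3409.
Pooling payoff: 0.59 × 1717 + 0.41 × 750 = 1320.53.
Difference: 1387.3409 − 1320.53 = 66.8109, i.e. 66.81 to two decimal places.
The strong type prefers to separate.

66.81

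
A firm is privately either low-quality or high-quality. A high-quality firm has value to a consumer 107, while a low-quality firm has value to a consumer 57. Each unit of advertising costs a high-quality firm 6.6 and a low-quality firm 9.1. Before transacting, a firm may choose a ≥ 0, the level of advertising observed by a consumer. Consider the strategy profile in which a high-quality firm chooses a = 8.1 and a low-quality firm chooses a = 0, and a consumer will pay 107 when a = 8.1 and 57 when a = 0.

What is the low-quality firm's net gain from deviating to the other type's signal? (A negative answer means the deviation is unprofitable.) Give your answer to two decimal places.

-23.71

Playing a = 0 the low-quality firm receives 57.
Deviating to a = 8.1 brings payment 107 at cost 9.1 × 8.1 = 73.71, netting 33.29.
Gain from deviating: 33.29 − 57 = -23.71.
The gain is negative, so the low-quality type's incentive-compatibility constraint is satisfied.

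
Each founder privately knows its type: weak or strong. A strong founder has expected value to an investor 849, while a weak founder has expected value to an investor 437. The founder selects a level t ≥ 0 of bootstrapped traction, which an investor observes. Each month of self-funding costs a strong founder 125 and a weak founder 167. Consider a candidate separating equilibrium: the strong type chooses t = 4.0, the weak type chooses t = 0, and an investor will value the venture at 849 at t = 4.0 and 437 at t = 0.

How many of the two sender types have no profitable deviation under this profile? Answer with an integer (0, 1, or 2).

1

Weak type: stay at 0 → 437; mimic → 849 − 167 × 4.0 = 181. IC holds (437 ≥ 181).
Strong type: signal → 849 − 125 × 4.0 = 349; deviate to 0 → 437. IC fails (349 < 437).
1 of 2 constraints hold, so this profile is not an equilibrium.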